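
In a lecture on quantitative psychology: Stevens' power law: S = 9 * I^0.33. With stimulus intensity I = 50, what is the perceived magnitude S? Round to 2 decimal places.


S = 9 * 50^0.33
50^0.33 = 3.6363
S = 9 * 3.6363
= 32.73


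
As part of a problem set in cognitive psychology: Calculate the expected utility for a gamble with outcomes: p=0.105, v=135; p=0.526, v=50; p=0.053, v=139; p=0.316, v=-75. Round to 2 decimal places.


EU = sum(p_i * v_i)
0.105 * 135 = 14.175
0.526 * 50 = 26.3
0.053 * 139 = 7.367
0.316 * -75 = -23.7
EU = 14.175 + 26.3 + 7.367 + -23.7
= 24.14


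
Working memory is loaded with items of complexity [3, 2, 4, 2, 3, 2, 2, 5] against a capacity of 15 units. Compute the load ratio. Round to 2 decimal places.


Total complexity = 3 + 2 + 4 + 2 + 3 + 2 + 2 + 5 = 23
Load = total / capacity = 23 / 15
= 1.53


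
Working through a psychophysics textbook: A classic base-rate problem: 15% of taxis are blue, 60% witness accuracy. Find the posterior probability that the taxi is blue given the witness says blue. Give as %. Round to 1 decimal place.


P(blue | says blue) = P(says blue | blue)*P(blue) / [P(says blue | blue)*P(blue) + P(says blue | not blue)*P(not blue)]
Numerator = 0.6 * 0.15 = 0.09
False identification = 0.4 * 0.85 = 0.34
P = 0.09 / (0.09 + 0.34)
= 0.09 / 0.43
As percentage = 20.9


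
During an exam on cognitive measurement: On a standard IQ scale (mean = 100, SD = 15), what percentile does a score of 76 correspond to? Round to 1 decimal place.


z = (IQ - mean) / SD
z = (76 - 100) / 15 = -1.6
Percentile = Phi(-1.6) * 100
Phi(-1.6) = 0.054799
= 5.5


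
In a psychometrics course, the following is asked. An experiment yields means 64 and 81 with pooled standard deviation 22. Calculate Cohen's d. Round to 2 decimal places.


Cohen's d = (M1 - M2) / S_pooled
= (64 - 81) / 22
= -17 / 22
= -0.77


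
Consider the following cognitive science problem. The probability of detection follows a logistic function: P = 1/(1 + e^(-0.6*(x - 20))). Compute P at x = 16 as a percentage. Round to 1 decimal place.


P(x) = 1/(1 + e^(-0.6*(16 - 20)))
Exponent = -0.6 * -4 = 2.4
e^(2.4) = 11.023176
P = 1/(1 + 11.023176) = 0.083173
Percentage = 8.3


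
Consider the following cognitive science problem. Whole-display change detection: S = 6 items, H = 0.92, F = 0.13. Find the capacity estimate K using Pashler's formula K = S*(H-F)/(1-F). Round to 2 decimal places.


K = S * (H - F) / (1 - F)
H - F = 0.79
1 - F = 0.87
K = 6 * 0.79 / 0.87
= 5.45


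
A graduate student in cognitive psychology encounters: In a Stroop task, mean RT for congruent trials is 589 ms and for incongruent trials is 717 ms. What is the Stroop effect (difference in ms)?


Stroop effect = RT(incongruent) - RT(congruent)
= 717 - 589
= 128 ms


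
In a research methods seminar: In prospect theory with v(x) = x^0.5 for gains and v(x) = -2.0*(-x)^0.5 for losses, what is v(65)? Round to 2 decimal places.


Since x = 65 >= 0, use v(x) = x^0.5
65^0.5 = 8.0623
v(65) = 8.06


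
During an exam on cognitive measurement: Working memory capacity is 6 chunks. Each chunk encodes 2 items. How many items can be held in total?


Total items = chunks * items_per_chunk
= 6 * 2
= 12


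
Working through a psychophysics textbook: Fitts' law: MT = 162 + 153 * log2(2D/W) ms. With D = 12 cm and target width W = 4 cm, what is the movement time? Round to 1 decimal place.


MT = 162 + 153 * log2(2*12/4)
2D/W = 6.0
log2(6.0) = 2.585
MT = 162 + 153 * 2.585
= 557.5 ms


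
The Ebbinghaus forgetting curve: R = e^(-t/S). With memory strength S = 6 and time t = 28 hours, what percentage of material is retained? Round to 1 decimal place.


R = e^(-t/S)
-t/S = -28/6 = -4.666667
R = e^(-4.666667) = 0.009404
Percentage = 0.009404 * 100
= 0.9


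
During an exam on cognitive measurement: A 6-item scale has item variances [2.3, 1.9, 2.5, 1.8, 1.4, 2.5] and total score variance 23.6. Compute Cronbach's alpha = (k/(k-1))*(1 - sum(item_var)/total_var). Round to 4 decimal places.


alpha = (k/(k-1)) * (1 - sum(s_i^2)/s_total^2)
sum(item variances) = 12.4
k/(k-1) = 6/5 = 1.2
1 - 12.4/23.6 = 1 - 0.525424 = 0.474576
alpha = 1.2 * 0.474576
= 0.5695


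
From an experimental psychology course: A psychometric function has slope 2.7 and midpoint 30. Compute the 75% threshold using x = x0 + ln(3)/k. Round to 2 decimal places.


At P = 0.75: 0.75 = 1/(1 + e^(-k*(x-x0)))
Solving: e^(-k*(x-x0)) = 1/3
x = x0 + ln(3)/k
ln(3) = 1.0986
x = 30 + 1.0986/2.7
= 30 + 0.4069
= 30.41


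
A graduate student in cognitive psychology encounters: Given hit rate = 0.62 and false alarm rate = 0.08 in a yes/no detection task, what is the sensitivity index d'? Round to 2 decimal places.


d' = z(HR) - z(FAR)
z(0.62) = 0.3055
z(0.08) = -1.4051
d' = 0.3055 - -1.4051
= 1.71


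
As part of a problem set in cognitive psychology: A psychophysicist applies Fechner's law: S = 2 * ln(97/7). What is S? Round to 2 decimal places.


S = 2 * ln(97/7)
I/I0 = 13.857143
ln(13.857143) = 2.6288
S = 2 * 2.6288
= 5.26


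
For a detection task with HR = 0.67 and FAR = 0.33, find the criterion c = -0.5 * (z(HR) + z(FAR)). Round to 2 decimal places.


c = -0.5 * (z(HR) + z(FAR))
z(0.67) = 0.4399
z(0.33) = -0.4399
c = -0.5 * (0.4399 + -0.4399)
= -0.5 * 0.0
= 0.00


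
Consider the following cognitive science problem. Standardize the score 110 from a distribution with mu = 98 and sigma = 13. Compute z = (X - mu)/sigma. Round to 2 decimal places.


z = (X - mu) / sigma
= (110 - 98) / 13
= 12 / 13
= 0.92


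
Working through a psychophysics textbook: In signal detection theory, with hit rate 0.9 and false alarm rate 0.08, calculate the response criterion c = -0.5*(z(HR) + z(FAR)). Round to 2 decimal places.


c = -0.5 * (z(HR) + z(FAR))
z(0.9) = 1.2816
z(0.08) = -1.4051
c = -0.5 * (1.2816 + -1.4051)
= -0.5 * -0.1235
= 0.06


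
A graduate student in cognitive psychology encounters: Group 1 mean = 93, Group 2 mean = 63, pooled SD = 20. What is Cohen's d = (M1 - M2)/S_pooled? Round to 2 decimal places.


Cohen's d = (M1 - M2) / S_pooled
= (93 - 63) / 20
= 30 / 20
= 1.50


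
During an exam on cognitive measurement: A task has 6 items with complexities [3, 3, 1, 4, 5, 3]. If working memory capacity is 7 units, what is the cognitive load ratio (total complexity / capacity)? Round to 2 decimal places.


Total complexity = 3 + 3 + 1 + 4 + 5 + 3 = 19
Load = total / capacity = 19 / 7
= 2.71


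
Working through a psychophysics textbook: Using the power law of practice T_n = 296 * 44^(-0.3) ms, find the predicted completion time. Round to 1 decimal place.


T_n = 296 * 44^(-0.3)
44^(-0.3) = 0.32134
T_n = 296 * 0.32134
= 95.1 ms


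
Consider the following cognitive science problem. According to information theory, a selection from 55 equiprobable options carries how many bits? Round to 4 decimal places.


H = log2(n)
H = log2(55)
= 5.7814


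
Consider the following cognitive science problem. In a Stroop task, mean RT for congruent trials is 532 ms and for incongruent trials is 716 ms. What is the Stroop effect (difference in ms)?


Stroop effect = RT(incongruent) - RT(congruent)
= 716 - 532
= 184 ms


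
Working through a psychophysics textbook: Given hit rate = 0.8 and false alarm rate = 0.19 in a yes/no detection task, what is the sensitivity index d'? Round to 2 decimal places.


d' = z(HR) - z(FAR)
z(0.8) = 0.8416
z(0.19) = -0.8779
d' = 0.8416 - -0.8779
= 1.72


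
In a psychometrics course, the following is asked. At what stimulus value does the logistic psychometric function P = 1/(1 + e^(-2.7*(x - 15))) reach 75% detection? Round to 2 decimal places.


At P = 0.75: 0.75 = 1/(1 + e^(-k*(x-x0)))
Solving: e^(-k*(x-x0)) = 1/3
x = x0 + ln(3)/k
ln(3) = 1.0986
x = 15 + 1.0986/2.7
= 15 + 0.4069
= 15.41


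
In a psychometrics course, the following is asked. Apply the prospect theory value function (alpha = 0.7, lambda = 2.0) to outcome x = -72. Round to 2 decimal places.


Since x = -72 < 0, use v(x) = -lambda*(-x)^alpha
(-x) = 72
72^0.7 = 19.9587
v(-72) = -2.0 * 19.9587
= -39.92


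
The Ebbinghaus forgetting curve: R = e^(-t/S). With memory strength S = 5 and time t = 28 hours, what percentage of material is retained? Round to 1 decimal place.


R = e^(-t/S)
-t/S = -28/5 = -5.6
R = e^(-5.6) = 0.003698
Percentage = 0.003698 * 100
= 0.4


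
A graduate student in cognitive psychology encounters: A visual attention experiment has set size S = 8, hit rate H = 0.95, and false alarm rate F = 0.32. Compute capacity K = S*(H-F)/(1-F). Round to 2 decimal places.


K = S * (H - F) / (1 - F)
H - F = 0.63
1 - F = 0.68
K = 8 * 0.63 / 0.68
= 7.41


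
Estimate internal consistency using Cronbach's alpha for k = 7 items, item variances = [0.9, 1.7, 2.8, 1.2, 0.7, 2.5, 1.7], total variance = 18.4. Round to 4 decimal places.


alpha = (k/(k-1)) * (1 - sum(s_i^2)/s_total^2)
sum(item variances) = 11.5
k/(k-1) = 7/6 = 1.166667
1 - 11.5/18.4 = 1 - 0.625 = 0.375
alpha = 1.166667 * 0.375
= 0.4375


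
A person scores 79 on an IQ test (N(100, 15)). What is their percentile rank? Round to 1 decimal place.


z = (IQ - mean) / SD
z = (79 - 100) / 15 = -1.4
Percentile = Phi(-1.4) * 100
Phi(-1.4) = 0.080757
= 8.1


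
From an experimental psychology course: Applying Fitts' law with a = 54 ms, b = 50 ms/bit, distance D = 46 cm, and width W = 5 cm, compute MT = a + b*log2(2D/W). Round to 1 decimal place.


MT = 54 + 50 * log2(2*46/5)
2D/W = 18.4
log2(18.4) = 4.2016
MT = 54 + 50 * 4.2016
= 264.1 ms


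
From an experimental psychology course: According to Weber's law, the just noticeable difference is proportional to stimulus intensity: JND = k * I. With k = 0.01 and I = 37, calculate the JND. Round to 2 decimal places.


JND = k * I
JND = 0.01 * 37
= 0.37


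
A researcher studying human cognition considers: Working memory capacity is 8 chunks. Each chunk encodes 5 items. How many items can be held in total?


Total items = chunks * items_per_chunk
= 8 * 5
= 40


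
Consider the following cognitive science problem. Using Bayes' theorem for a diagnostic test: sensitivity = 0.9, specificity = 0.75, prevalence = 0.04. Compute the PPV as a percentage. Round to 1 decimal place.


PPV = (sens * prev) / (sens * prev + (1-spec) * (1-prev))
Numerator = 0.9 * 0.04 = 0.036
P(positive and no disease) = (1 - spec) * (1 - prev) = (1 - 0.75) * (1 - 0.04) = 0.24
Denominator = 0.036 + 0.24 = 0.276
PPV = 0.036 / 0.276 = 0.130435
As percentage = 13.0


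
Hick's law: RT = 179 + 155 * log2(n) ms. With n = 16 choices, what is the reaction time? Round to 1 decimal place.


RT = 179 + 155 * log2(16)
log2(16) = 4.0
RT = 179 + 155 * 4.0
= 179 + 620.0
= 799.0 ms


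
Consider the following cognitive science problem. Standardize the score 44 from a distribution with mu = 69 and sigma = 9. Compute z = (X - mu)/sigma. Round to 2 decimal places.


z = (X - mu) / sigma
= (44 - 69) / 9
= -25 / 9
= -2.78


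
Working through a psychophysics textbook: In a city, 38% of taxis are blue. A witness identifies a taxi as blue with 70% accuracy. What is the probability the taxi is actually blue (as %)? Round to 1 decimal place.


P(blue | says blue) = P(says blue | blue)*P(blue) / [P(says blue | blue)*P(blue) + P(says blue | not blue)*P(not blue)]
Numerator = 0.7 * 0.38 = 0.266
False identification = 0.3 * 0.62 = 0.186
P = 0.266 / (0.266 + 0.186)
= 0.266 / 0.452
As percentage = 58.8


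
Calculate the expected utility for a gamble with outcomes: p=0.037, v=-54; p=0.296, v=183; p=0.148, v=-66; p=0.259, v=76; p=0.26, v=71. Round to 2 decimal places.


EU = sum(p_i * v_i)
0.037 * -54 = -1.998
0.296 * 183 = 54.168
0.148 * -66 = -9.768
0.259 * 76 = 19.684
0.26 * 71 = 18.46
EU = -1.998 + 54.168 + -9.768 + 19.684 + 18.46
= 80.55


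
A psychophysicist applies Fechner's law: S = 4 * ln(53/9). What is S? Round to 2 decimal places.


S = 4 * ln(53/9)
I/I0 = 5.888889
ln(5.888889) = 1.7731
S = 4 * 1.7731
= 7.09


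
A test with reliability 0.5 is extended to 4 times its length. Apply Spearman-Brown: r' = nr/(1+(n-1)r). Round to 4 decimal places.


r_new = n*r / (1 + (n-1)*r)
Numerator = 4 * 0.5 = 2.0
Denominator = 1 + 3 * 0.5 = 2.5
r_new = 2.0 / 2.5
= 0.8000


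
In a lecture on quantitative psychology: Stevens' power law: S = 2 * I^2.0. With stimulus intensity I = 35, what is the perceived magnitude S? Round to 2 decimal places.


S = 2 * 35^2.0
35^2.0 = 1225.0
S = 2 * 1225.0
= 2450.00


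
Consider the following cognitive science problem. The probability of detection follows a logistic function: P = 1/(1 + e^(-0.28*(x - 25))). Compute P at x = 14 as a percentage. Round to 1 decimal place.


P(x) = 1/(1 + e^(-0.28*(14 - 25)))
Exponent = -0.28 * -11 = 3.08
e^(3.08) = 21.758402
P = 1/(1 + 21.758402) = 0.04394
Percentage = 4.4


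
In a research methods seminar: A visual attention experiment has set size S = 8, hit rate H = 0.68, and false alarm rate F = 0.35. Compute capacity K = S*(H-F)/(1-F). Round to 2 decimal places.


K = S * (H - F) / (1 - F)
H - F = 0.33
1 - F = 0.65
K = 8 * 0.33 / 0.65
= 4.06


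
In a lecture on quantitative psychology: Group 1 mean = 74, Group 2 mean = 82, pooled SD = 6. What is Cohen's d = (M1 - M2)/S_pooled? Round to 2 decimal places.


Cohen's d = (M1 - M2) / S_pooled
= (74 - 82) / 6
= -8 / 6
= -1.33


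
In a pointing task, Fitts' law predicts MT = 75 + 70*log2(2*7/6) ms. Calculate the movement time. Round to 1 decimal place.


MT = 75 + 70 * log2(2*7/6)
2D/W = 2.333333
log2(2.333333) = 1.2224
MT = 75 + 70 * 1.2224
= 160.6 ms


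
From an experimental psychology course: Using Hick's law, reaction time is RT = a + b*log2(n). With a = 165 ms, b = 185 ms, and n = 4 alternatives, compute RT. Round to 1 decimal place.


RT = 165 + 185 * log2(4)
log2(4) = 2.0
RT = 165 + 185 * 2.0
= 165 + 370.0
= 535.0 ms


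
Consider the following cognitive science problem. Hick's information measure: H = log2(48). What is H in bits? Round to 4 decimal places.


H = log2(n)
H = log2(48)
= 5.5850


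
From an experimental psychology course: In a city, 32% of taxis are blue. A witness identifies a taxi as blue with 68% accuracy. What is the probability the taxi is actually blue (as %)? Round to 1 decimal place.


P(blue | says blue) = P(says blue | blue)*P(blue) / [P(says blue | blue)*P(blue) + P(says blue | not blue)*P(not blue)]
Numerator = 0.68 * 0.32 = 0.2176
False identification = 0.32 * 0.68 = 0.2176
P = 0.2176 / (0.2176 + 0.2176)
= 0.2176 / 0.4352
As percentage = 50.0


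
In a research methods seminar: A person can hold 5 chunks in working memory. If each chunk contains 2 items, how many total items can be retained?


Total items = chunks * items_per_chunk
= 5 * 2
= 10


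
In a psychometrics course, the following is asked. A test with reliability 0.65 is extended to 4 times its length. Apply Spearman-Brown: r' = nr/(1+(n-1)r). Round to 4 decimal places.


r_new = n*r / (1 + (n-1)*r)
Numerator = 4 * 0.65 = 2.6
Denominator = 1 + 3 * 0.65 = 2.95
r_new = 2.6 / 2.95
= 0.8814


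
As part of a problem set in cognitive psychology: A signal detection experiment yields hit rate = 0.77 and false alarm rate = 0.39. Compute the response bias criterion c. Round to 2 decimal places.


c = -0.5 * (z(HR) + z(FAR))
z(0.77) = 0.7388
z(0.39) = -0.2793
c = -0.5 * (0.7388 + -0.2793)
= -0.5 * 0.4595
= -0.23


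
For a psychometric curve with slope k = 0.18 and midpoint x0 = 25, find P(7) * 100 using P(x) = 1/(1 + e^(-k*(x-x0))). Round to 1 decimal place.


P(x) = 1/(1 + e^(-0.18*(7 - 25)))
Exponent = -0.18 * -18 = 3.24
e^(3.24) = 25.533722
P = 1/(1 + 25.533722) = 0.037688
Percentage = 3.8


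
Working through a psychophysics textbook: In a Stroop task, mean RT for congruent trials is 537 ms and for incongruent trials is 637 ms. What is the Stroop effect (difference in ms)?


Stroop effect = RT(incongruent) - RT(congruent)
= 637 - 537
= 100 ms


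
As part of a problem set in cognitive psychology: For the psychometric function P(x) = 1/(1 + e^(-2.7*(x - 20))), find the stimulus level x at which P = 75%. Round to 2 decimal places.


At P = 0.75: 0.75 = 1/(1 + e^(-k*(x-x0)))
Solving: e^(-k*(x-x0)) = 1/3
x = x0 + ln(3)/k
ln(3) = 1.0986
x = 20 + 1.0986/2.7
= 20 + 0.4069
= 20.41


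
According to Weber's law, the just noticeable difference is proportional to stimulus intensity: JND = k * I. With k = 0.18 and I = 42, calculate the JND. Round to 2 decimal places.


JND = k * I
JND = 0.18 * 42
= 7.56


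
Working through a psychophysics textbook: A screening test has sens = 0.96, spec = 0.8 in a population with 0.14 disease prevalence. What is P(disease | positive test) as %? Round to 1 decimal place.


PPV = (sens * prev) / (sens * prev + (1-spec) * (1-prev))
Numerator = 0.96 * 0.14 = 0.1344
P(positive and no disease) = (1 - spec) * (1 - prev) = (1 - 0.8) * (1 - 0.14) = 0.172
Denominator = 0.1344 + 0.172 = 0.3064
PPV = 0.1344 / 0.3064 = 0.438642
As percentage = 43.9


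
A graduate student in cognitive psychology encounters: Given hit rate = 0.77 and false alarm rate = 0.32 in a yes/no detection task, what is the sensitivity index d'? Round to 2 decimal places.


d' = z(HR) - z(FAR)
z(0.77) = 0.7388
z(0.32) = -0.4677
d' = 0.7388 - -0.4677
= 1.21


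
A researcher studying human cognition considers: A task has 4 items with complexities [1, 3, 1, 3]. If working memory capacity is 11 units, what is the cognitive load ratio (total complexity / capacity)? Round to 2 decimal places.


Total complexity = 1 + 3 + 1 + 3 = 8
Load = total / capacity = 8 / 11
= 0.73


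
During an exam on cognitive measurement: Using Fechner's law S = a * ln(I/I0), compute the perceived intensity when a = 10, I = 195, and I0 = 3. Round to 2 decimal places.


S = 10 * ln(195/3)
I/I0 = 65.0
ln(65.0) = 4.1744
S = 10 * 4.1744
= 41.74


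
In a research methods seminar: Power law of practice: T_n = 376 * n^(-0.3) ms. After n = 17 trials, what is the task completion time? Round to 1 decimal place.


T_n = 376 * 17^(-0.3)
17^(-0.3) = 0.42743
T_n = 376 * 0.42743
= 160.7 ms


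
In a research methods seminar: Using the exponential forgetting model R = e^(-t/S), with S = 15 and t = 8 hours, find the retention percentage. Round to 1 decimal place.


R = e^(-t/S)
-t/S = -8/15 = -0.533333
R = e^(-0.533333) = 0.586646
Percentage = 0.586646 * 100
= 58.7


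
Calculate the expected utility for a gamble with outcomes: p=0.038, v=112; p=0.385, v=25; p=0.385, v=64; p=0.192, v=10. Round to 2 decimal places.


EU = sum(p_i * v_i)
0.038 * 112 = 4.256
0.385 * 25 = 9.625
0.385 * 64 = 24.64
0.192 * 10 = 1.92
EU = 4.256 + 9.625 + 24.64 + 1.92
= 40.44


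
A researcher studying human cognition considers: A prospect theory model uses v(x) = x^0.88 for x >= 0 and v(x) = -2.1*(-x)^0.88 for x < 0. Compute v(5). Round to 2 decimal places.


Since x = 5 >= 0, use v(x) = x^0.88
5^0.88 = 4.1219
v(5) = 4.12


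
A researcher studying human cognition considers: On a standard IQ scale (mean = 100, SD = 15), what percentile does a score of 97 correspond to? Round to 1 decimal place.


z = (IQ - mean) / SD
z = (97 - 100) / 15 = -0.2
Percentile = Phi(-0.2) * 100
Phi(-0.2) = 0.42074
= 42.1


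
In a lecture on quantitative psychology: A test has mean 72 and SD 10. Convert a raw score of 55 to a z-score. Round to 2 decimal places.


z = (X - mu) / sigma
= (55 - 72) / 10
= -17 / 10
= -1.70


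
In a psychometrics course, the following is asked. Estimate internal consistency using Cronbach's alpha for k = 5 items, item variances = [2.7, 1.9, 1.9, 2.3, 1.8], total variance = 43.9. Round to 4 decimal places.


alpha = (k/(k-1)) * (1 - sum(s_i^2)/s_total^2)
sum(item variances) = 10.6
k/(k-1) = 5/4 = 1.25
1 - 10.6/43.9 = 1 - 0.241458 = 0.758542
alpha = 1.25 * 0.758542
= 0.9482


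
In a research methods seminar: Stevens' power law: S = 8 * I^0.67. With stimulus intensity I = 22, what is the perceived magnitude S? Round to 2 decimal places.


S = 8 * 22^0.67
22^0.67 = 7.9327
S = 8 * 7.9327
= 63.46


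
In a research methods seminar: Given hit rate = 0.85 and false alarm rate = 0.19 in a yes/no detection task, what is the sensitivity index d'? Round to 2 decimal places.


d' = z(HR) - z(FAR)
z(0.85) = 1.0364
z(0.19) = -0.8779
d' = 1.0364 - -0.8779
= 1.91


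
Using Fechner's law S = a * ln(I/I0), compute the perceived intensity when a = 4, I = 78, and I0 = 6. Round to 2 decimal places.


S = 4 * ln(78/6)
I/I0 = 13.0
ln(13.0) = 2.5649
S = 4 * 2.5649
= 10.26


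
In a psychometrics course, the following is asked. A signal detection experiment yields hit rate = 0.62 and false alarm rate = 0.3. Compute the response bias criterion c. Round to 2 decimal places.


c = -0.5 * (z(HR) + z(FAR))
z(0.62) = 0.3055
z(0.3) = -0.5244
c = -0.5 * (0.3055 + -0.5244)
= -0.5 * -0.2189
= 0.11


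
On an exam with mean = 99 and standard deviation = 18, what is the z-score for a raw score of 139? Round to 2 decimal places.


z = (X - mu) / sigma
= (139 - 99) / 18
= 40 / 18
= 2.22


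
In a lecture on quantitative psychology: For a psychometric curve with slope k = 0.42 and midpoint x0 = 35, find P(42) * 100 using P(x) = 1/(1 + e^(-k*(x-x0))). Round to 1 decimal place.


P(x) = 1/(1 + e^(-0.42*(42 - 35)))
Exponent = -0.42 * 7 = -2.94
e^(-2.94) = 0.052866
P = 1/(1 + 0.052866) = 0.949788
Percentage = 95.0


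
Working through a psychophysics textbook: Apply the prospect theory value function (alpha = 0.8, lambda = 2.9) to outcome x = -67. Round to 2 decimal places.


Since x = -67 < 0, use v(x) = -lambda*(-x)^alpha
(-x) = 67
67^0.8 = 28.8975
v(-67) = -2.9 * 28.8975
= -83.80


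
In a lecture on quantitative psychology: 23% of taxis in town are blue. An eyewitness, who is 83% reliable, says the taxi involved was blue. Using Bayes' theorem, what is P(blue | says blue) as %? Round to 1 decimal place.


P(blue | says blue) = P(says blue | blue)*P(blue) / [P(says blue | blue)*P(blue) + P(says blue | not blue)*P(not blue)]
Numerator = 0.83 * 0.23 = 0.1909
False identification = 0.17 * 0.77 = 0.1309
P = 0.1909 / (0.1909 + 0.1309)
= 0.1909 / 0.3218
As percentage = 59.3


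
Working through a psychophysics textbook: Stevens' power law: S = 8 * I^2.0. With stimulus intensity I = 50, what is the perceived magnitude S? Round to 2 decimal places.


S = 8 * 50^2.0
50^2.0 = 2500.0
S = 8 * 2500.0
= 20000.00


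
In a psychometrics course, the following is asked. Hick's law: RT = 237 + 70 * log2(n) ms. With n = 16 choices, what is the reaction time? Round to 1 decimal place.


RT = 237 + 70 * log2(16)
log2(16) = 4.0
RT = 237 + 70 * 4.0
= 237 + 280.0
= 517.0 ms


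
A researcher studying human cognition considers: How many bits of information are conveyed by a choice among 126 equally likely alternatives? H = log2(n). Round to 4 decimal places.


H = log2(n)
H = log2(126)
= 6.9773


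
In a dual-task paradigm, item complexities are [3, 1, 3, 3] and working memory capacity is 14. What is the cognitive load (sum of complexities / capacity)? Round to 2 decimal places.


Total complexity = 3 + 1 + 3 + 3 = 10
Load = total / capacity = 10 / 14
= 0.71


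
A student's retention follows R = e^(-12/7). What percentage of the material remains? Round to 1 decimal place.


R = e^(-t/S)
-t/S = -12/7 = -1.714286
R = e^(-1.714286) = 0.180092
Percentage = 0.180092 * 100
= 18.0


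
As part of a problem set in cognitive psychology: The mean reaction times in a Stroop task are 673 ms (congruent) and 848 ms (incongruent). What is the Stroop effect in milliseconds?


Stroop effect = RT(incongruent) - RT(congruent)
= 848 - 673
= 175 ms


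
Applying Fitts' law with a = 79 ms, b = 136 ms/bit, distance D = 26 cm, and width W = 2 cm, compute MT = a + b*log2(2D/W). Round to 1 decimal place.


MT = 79 + 136 * log2(2*26/2)
2D/W = 26.0
log2(26.0) = 4.7004
MT = 79 + 136 * 4.7004
= 718.3 ms


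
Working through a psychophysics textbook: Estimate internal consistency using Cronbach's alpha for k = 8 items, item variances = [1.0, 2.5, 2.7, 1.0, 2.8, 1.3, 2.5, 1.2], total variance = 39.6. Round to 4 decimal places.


alpha = (k/(k-1)) * (1 - sum(s_i^2)/s_total^2)
sum(item variances) = 15.0
k/(k-1) = 8/7 = 1.142857
1 - 15.0/39.6 = 1 - 0.378788 = 0.621212
alpha = 1.142857 * 0.621212
= 0.7100


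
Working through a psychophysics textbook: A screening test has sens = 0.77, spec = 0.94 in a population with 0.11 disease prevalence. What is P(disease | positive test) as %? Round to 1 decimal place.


PPV = (sens * prev) / (sens * prev + (1-spec) * (1-prev))
Numerator = 0.77 * 0.11 = 0.0847
P(positive and no disease) = (1 - spec) * (1 - prev) = (1 - 0.94) * (1 - 0.11) = 0.0534
Denominator = 0.0847 + 0.0534 = 0.1381
PPV = 0.0847 / 0.1381 = 0.613324
As percentage = 61.3


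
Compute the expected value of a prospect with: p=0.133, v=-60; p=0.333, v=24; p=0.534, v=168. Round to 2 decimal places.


EU = sum(p_i * v_i)
0.133 * -60 = -7.98
0.333 * 24 = 7.992
0.534 * 168 = 89.712
EU = -7.98 + 7.992 + 89.712
= 89.72


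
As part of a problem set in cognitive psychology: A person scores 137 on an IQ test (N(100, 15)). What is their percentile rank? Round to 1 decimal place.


z = (IQ - mean) / SD
z = (137 - 100) / 15 = 2.4667
Percentile = Phi(2.4667) * 100
Phi(2.4667) = 0.993182
= 99.3


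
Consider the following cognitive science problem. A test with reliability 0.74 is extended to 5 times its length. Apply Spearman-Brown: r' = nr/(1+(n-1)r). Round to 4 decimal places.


r_new = n*r / (1 + (n-1)*r)
Numerator = 5 * 0.74 = 3.7
Denominator = 1 + 4 * 0.74 = 3.96
r_new = 3.7 / 3.96
= 0.9343


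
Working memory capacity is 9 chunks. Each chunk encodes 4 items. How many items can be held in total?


Total items = chunks * items_per_chunk
= 9 * 4
= 36


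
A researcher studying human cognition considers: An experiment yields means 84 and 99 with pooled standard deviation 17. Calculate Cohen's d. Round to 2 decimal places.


Cohen's d = (M1 - M2) / S_pooled
= (84 - 99) / 17
= -15 / 17
= -0.88


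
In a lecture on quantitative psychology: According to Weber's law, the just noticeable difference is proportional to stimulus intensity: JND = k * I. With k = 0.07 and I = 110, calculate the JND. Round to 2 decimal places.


JND = k * I
JND = 0.07 * 110
= 7.70


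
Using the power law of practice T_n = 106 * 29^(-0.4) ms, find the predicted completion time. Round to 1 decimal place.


T_n = 106 * 29^(-0.4)
29^(-0.4) = 0.26004
T_n = 106 * 0.26004
= 27.6 ms


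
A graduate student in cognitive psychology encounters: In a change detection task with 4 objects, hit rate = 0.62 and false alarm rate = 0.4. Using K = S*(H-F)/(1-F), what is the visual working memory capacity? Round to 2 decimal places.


K = S * (H - F) / (1 - F)
H - F = 0.22
1 - F = 0.6
K = 4 * 0.22 / 0.6
= 1.47


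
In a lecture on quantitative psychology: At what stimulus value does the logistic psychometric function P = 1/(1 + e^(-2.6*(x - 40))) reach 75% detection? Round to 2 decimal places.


At P = 0.75: 0.75 = 1/(1 + e^(-k*(x-x0)))
Solving: e^(-k*(x-x0)) = 1/3
x = x0 + ln(3)/k
ln(3) = 1.0986
x = 40 + 1.0986/2.6
= 40 + 0.4225
= 40.42


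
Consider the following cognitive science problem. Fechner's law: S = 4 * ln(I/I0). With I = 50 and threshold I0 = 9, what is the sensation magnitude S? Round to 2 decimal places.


S = 4 * ln(50/9)
I/I0 = 5.555556
ln(5.555556) = 1.7148
S = 4 * 1.7148
= 6.86


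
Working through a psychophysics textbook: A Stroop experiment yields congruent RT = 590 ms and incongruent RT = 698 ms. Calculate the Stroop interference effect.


Stroop effect = RT(incongruent) - RT(congruent)
= 698 - 590
= 108 ms


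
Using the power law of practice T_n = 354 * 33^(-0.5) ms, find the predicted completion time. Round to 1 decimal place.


T_n = 354 * 33^(-0.5)
33^(-0.5) = 0.174078
T_n = 354 * 0.174078
= 61.6 ms


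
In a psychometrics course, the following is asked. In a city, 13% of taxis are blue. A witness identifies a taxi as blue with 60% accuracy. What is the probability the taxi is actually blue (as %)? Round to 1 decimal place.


P(blue | says blue) = P(says blue | blue)*P(blue) / [P(says blue | blue)*P(blue) + P(says blue | not blue)*P(not blue)]
Numerator = 0.6 * 0.13 = 0.078
False identification = 0.4 * 0.87 = 0.348
P = 0.078 / (0.078 + 0.348)
= 0.078 / 0.426
As percentage = 18.3


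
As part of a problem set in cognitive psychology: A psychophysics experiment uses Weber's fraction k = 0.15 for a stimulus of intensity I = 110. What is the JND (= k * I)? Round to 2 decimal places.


JND = k * I
JND = 0.15 * 110
= 16.50


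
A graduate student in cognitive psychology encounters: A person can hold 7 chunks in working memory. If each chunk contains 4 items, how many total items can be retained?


Total items = chunks * items_per_chunk
= 7 * 4
= 28


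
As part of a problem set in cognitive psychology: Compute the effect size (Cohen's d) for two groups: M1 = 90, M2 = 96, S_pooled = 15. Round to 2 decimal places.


Cohen's d = (M1 - M2) / S_pooled
= (90 - 96) / 15
= -6 / 15
= -0.40


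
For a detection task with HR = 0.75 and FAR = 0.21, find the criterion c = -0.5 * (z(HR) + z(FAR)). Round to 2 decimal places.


c = -0.5 * (z(HR) + z(FAR))
z(0.75) = 0.6745
z(0.21) = -0.8064
c = -0.5 * (0.6745 + -0.8064)
= -0.5 * -0.1319
= 0.07


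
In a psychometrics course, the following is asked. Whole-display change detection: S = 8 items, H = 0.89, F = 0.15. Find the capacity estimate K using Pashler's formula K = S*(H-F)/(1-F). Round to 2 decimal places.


K = S * (H - F) / (1 - F)
H - F = 0.74
1 - F = 0.85
K = 8 * 0.74 / 0.85
= 6.96


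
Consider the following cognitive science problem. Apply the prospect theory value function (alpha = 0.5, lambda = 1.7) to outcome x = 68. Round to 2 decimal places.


Since x = 68 >= 0, use v(x) = x^0.5
68^0.5 = 8.2462
v(68) = 8.25


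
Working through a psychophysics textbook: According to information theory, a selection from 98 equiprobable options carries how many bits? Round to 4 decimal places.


H = log2(n)
H = log2(98)
= 6.6147


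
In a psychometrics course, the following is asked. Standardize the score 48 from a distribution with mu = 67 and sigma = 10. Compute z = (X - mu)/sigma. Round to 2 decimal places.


z = (X - mu) / sigma
= (48 - 67) / 10
= -19 / 10
= -1.90


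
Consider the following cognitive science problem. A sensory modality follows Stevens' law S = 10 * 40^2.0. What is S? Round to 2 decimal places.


S = 10 * 40^2.0
40^2.0 = 1600.0
S = 10 * 1600.0
= 16000.00


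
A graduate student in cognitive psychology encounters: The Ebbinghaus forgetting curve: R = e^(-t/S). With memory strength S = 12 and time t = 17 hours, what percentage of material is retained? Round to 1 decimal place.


R = e^(-t/S)
-t/S = -17/12 = -1.416667
R = e^(-1.416667) = 0.242521
Percentage = 0.242521 * 100
= 24.3


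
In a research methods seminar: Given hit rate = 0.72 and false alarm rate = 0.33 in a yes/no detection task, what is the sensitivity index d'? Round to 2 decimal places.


d' = z(HR) - z(FAR)
z(0.72) = 0.5828
z(0.33) = -0.4399
d' = 0.5828 - -0.4399
= 1.02


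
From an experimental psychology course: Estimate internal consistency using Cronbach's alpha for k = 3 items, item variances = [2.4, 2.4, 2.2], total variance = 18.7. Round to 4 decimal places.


alpha = (k/(k-1)) * (1 - sum(s_i^2)/s_total^2)
sum(item variances) = 7.0
k/(k-1) = 3/2 = 1.5
1 - 7.0/18.7 = 1 - 0.374332 = 0.625668
alpha = 1.5 * 0.625668
= 0.9385


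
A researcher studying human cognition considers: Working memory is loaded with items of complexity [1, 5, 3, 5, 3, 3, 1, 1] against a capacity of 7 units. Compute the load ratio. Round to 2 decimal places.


Total complexity = 1 + 5 + 3 + 5 + 3 + 3 + 1 + 1 = 22
Load = total / capacity = 22 / 7
= 3.14


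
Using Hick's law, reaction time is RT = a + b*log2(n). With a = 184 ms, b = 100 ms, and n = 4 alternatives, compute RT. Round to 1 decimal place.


RT = 184 + 100 * log2(4)
log2(4) = 2.0
RT = 184 + 100 * 2.0
= 184 + 200.0
= 384.0 ms


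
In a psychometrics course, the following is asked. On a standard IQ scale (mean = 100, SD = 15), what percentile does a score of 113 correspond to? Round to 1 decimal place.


z = (IQ - mean) / SD
z = (113 - 100) / 15 = 0.8667
Percentile = Phi(0.8667) * 100
Phi(0.8667) = 0.806947
= 80.7


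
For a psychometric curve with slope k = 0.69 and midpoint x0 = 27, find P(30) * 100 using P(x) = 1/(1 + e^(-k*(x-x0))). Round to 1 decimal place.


P(x) = 1/(1 + e^(-0.69*(30 - 27)))
Exponent = -0.69 * 3 = -2.07
e^(-2.07) = 0.126186
P = 1/(1 + 0.126186) = 0.887953
Percentage = 88.8


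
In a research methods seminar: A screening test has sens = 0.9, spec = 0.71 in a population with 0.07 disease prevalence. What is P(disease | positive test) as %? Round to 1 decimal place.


PPV = (sens * prev) / (sens * prev + (1-spec) * (1-prev))
Numerator = 0.9 * 0.07 = 0.063
P(positive and no disease) = (1 - spec) * (1 - prev) = (1 - 0.71) * (1 - 0.07) = 0.2697
Denominator = 0.063 + 0.2697 = 0.3327
PPV = 0.063 / 0.3327 = 0.18936
As percentage = 18.9


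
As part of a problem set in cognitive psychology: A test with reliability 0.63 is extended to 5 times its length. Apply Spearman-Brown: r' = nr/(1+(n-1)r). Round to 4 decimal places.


r_new = n*r / (1 + (n-1)*r)
Numerator = 5 * 0.63 = 3.15
Denominator = 1 + 4 * 0.63 = 3.52
r_new = 3.15 / 3.52
= 0.8949


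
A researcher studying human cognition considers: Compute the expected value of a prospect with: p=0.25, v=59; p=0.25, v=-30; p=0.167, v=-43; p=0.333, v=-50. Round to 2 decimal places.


EU = sum(p_i * v_i)
0.25 * 59 = 14.75
0.25 * -30 = -7.5
0.167 * -43 = -7.181
0.333 * -50 = -16.65
EU = 14.75 + -7.5 + -7.181 + -16.65
= -16.58


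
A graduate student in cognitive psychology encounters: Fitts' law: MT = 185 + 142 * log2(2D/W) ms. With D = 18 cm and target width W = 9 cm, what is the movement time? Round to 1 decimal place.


MT = 185 + 142 * log2(2*18/9)
2D/W = 4.0
log2(4.0) = 2.0
MT = 185 + 142 * 2.0
= 469.0 ms


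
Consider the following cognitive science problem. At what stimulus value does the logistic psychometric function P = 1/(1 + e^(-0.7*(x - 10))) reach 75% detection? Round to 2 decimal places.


At P = 0.75: 0.75 = 1/(1 + e^(-k*(x-x0)))
Solving: e^(-k*(x-x0)) = 1/3
x = x0 + ln(3)/k
ln(3) = 1.0986
x = 10 + 1.0986/0.7
= 10 + 1.5694
= 11.57


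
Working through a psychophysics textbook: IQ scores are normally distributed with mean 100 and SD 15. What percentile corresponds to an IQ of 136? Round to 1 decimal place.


z = (IQ - mean) / SD
z = (136 - 100) / 15 = 2.4
Percentile = Phi(2.4) * 100
Phi(2.4) = 0.991802
= 99.2


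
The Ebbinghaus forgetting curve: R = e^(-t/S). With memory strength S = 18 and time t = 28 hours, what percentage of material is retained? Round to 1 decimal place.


R = e^(-t/S)
-t/S = -28/18 = -1.555556
R = e^(-1.555556) = 0.211072
Percentage = 0.211072 * 100
= 21.1


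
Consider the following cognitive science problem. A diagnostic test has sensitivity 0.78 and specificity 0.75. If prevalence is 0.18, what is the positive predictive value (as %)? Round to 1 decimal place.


PPV = (sens * prev) / (sens * prev + (1-spec) * (1-prev))
Numerator = 0.78 * 0.18 = 0.1404
P(positive and no disease) = (1 - spec) * (1 - prev) = (1 - 0.75) * (1 - 0.18) = 0.205
Denominator = 0.1404 + 0.205 = 0.3454
PPV = 0.1404 / 0.3454 = 0.406485
As percentage = 40.6


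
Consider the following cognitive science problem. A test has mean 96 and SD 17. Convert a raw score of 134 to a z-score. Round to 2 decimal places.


z = (X - mu) / sigma
= (134 - 96) / 17
= 38 / 17
= 2.24


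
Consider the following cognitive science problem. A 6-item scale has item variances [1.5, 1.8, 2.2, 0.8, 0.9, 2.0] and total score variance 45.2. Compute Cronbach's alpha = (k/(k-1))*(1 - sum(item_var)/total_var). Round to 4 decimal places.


alpha = (k/(k-1)) * (1 - sum(s_i^2)/s_total^2)
sum(item variances) = 9.2
k/(k-1) = 6/5 = 1.2
1 - 9.2/45.2 = 1 - 0.20354 = 0.79646
alpha = 1.2 * 0.79646
= 0.9558


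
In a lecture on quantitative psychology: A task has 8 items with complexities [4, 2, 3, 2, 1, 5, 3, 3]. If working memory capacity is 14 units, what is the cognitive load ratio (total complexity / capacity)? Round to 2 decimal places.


Total complexity = 4 + 2 + 3 + 2 + 1 + 5 + 3 + 3 = 23
Load = total / capacity = 23 / 14
= 1.64


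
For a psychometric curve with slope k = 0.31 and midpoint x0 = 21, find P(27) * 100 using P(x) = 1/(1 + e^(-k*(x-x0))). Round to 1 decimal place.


P(x) = 1/(1 + e^(-0.31*(27 - 21)))
Exponent = -0.31 * 6 = -1.86
e^(-1.86) = 0.155673
P = 1/(1 + 0.155673) = 0.865297
Percentage = 86.5


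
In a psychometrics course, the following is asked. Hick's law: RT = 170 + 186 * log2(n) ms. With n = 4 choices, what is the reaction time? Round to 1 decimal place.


RT = 170 + 186 * log2(4)
log2(4) = 2.0
RT = 170 + 186 * 2.0
= 170 + 372.0
= 542.0 ms


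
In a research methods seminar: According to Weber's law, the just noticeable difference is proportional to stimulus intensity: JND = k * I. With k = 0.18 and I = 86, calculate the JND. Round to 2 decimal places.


JND = k * I
JND = 0.18 * 86
= 15.48


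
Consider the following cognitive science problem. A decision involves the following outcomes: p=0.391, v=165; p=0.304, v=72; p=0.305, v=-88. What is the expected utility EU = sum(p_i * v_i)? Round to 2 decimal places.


EU = sum(p_i * v_i)
0.391 * 165 = 64.515
0.304 * 72 = 21.888
0.305 * -88 = -26.84
EU = 64.515 + 21.888 + -26.84
= 59.56


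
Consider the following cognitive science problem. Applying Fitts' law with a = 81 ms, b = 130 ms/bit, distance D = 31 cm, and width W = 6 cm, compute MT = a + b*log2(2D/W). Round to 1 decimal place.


MT = 81 + 130 * log2(2*31/6)
2D/W = 10.333333
log2(10.333333) = 3.3692
MT = 81 + 130 * 3.3692
= 519.0 ms


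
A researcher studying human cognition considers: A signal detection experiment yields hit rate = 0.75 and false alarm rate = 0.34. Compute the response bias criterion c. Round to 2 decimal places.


c = -0.5 * (z(HR) + z(FAR))
z(0.75) = 0.6745
z(0.34) = -0.4125
c = -0.5 * (0.6745 + -0.4125)
= -0.5 * 0.262
= -0.13


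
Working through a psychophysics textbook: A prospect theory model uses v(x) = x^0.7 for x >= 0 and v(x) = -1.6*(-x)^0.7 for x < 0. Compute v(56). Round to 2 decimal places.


Since x = 56 >= 0, use v(x) = x^0.7
56^0.7 = 16.7391
v(56) = 16.74


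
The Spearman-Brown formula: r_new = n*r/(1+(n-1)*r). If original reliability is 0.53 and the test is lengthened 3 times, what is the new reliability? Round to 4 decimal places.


r_new = n*r / (1 + (n-1)*r)
Numerator = 3 * 0.53 = 1.59
Denominator = 1 + 2 * 0.53 = 2.06
r_new = 1.59 / 2.06
= 0.7718


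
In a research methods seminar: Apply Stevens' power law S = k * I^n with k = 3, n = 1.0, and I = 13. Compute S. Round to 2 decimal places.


S = 3 * 13^1.0
13^1.0 = 13.0
S = 3 * 13.0
= 39.00


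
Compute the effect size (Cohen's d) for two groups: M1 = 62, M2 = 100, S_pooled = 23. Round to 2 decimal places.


Cohen's d = (M1 - M2) / S_pooled
= (62 - 100) / 23
= -38 / 23
= -1.65


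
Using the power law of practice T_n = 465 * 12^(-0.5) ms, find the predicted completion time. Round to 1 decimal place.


T_n = 465 * 12^(-0.5)
12^(-0.5) = 0.288675
T_n = 465 * 0.288675
= 134.2 ms


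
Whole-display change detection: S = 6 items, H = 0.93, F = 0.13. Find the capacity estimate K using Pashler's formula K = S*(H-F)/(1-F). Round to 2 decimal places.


K = S * (H - F) / (1 - F)
H - F = 0.8
1 - F = 0.87
K = 6 * 0.8 / 0.87
= 5.52


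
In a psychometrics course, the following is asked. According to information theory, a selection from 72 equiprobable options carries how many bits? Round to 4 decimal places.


H = log2(n)
H = log2(72)
= 6.1699
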